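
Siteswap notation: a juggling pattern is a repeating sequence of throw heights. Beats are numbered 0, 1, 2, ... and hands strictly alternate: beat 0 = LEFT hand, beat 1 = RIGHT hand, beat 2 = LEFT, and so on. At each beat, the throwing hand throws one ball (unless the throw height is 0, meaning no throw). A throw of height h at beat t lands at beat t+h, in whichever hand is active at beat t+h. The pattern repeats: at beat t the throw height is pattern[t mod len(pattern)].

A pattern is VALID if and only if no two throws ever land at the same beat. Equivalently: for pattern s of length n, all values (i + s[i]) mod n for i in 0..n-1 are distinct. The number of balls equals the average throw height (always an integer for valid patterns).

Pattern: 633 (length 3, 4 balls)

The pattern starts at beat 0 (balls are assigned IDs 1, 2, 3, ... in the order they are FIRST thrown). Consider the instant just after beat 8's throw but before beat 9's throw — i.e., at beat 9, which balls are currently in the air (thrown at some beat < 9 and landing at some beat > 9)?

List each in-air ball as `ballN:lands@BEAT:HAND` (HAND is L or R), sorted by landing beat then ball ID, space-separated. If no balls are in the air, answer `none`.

Beat 0 (L): throw ball1 h=6 -> lands@6:L; in-air after throw: [b1@6:L]
Beat 1 (R): throw ball2 h=3 -> lands@4:L; in-air after throw: [b2@4:L b1@6:L]
Beat 2 (L): throw ball3 h=3 -> lands@5:R; in-air after throw: [b2@4:L b3@5:R b1@6:L]
Beat 3 (R): throw ball4 h=6 -> lands@9:R; in-air after throw: [b2@4:L b3@5:R b1@6:L b4@9:R]
Beat 4 (L): throw ball2 h=3 -> lands@7:R; in-air after throw: [b3@5:R b1@6:L b2@7:R b4@9:R]
Beat 5 (R): throw ball3 h=3 -> lands@8:L; in-air after throw: [b1@6:L b2@7:R b3@8:L b4@9:R]
Beat 6 (L): throw ball1 h=6 -> lands@12:L; in-air after throw: [b2@7:R b3@8:L b4@9:R b1@12:L]
Beat 7 (R): throw ball2 h=3 -> lands@10:L; in-air after throw: [b3@8:L b4@9:R b2@10:L b1@12:L]
Beat 8 (L): throw ball3 h=3 -> lands@11:R; in-air after throw: [b4@9:R b2@10:L b3@11:R b1@12:L]
Beat 9 (R): throw ball4 h=6 -> lands@15:R; in-air after throw: [b2@10:L b3@11:R b1@12:L b4@15:R]

Answer: ball2:lands@10:L ball3:lands@11:R ball1:lands@12:L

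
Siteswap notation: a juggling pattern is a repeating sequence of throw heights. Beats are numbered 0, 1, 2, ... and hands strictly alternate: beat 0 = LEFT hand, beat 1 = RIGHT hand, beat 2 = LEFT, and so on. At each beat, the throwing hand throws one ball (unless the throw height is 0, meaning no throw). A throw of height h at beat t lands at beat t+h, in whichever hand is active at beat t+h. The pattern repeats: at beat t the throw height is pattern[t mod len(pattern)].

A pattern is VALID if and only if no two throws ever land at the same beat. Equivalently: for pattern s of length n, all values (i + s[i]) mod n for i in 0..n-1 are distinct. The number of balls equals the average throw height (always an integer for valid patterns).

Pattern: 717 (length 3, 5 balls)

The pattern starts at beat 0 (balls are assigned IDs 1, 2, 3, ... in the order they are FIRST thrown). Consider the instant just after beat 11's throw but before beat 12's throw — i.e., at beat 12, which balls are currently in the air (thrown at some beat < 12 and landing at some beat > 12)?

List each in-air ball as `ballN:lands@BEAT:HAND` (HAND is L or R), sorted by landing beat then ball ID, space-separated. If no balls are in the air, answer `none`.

Beat 0 (L): throw ball1 h=7 -> lands@7:R; in-air after throw: [b1@7:R]
Beat 1 (R): throw ball2 h=1 -> lands@2:L; in-air after throw: [b2@2:L b1@7:R]
Beat 2 (L): throw ball2 h=7 -> lands@9:R; in-air after throw: [b1@7:R b2@9:R]
Beat 3 (R): throw ball3 h=7 -> lands@10:L; in-air after throw: [b1@7:R b2@9:R b3@10:L]
Beat 4 (L): throw ball4 h=1 -> lands@5:R; in-air after throw: [b4@5:R b1@7:R b2@9:R b3@10:L]
Beat 5 (R): throw ball4 h=7 -> lands@12:L; in-air after throw: [b1@7:R b2@9:R b3@10:L b4@12:L]
Beat 6 (L): throw ball5 h=7 -> lands@13:R; in-air after throw: [b1@7:R b2@9:R b3@10:L b4@12:L b5@13:R]
Beat 7 (R): throw ball1 h=1 -> lands@8:L; in-air after throw: [b1@8:L b2@9:R b3@10:L b4@12:L b5@13:R]
Beat 8 (L): throw ball1 h=7 -> lands@15:R; in-air after throw: [b2@9:R b3@10:L b4@12:L b5@13:R b1@15:R]
Beat 9 (R): throw ball2 h=7 -> lands@16:L; in-air after throw: [b3@10:L b4@12:L b5@13:R b1@15:R b2@16:L]
Beat 10 (L): throw ball3 h=1 -> lands@11:R; in-air after throw: [b3@11:R b4@12:L b5@13:R b1@15:R b2@16:L]
Beat 11 (R): throw ball3 h=7 -> lands@18:L; in-air after throw: [b4@12:L b5@13:R b1@15:R b2@16:L b3@18:L]
Beat 12 (L): throw ball4 h=7 -> lands@19:R; in-air after throw: [b5@13:R b1@15:R b2@16:L b3@18:L b4@19:R]

Answer: ball5:lands@13:R ball1:lands@15:R ball2:lands@16:L ball3:lands@18:L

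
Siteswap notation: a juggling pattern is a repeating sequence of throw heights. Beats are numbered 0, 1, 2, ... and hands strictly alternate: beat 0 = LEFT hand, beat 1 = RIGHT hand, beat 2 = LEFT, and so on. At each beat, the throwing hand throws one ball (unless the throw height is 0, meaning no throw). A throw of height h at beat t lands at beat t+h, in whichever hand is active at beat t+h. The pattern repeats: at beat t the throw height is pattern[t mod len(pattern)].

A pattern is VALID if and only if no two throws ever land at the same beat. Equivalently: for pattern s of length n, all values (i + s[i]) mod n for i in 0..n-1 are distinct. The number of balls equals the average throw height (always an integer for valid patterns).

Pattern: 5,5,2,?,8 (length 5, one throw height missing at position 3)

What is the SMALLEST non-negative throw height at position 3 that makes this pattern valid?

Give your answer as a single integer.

i=0: (0 + 5) mod 5 = 0
i=1: (1 + 5) mod 5 = 1
i=2: (2 + 2) mod 5 = 4
i=3: s[i]=? (unknown)
i=4: (4 + 8) mod 5 = 2
Known residues: [0, 1, 2, 4]; need a permutation of 0..4, so missing residue r = 3
Need (3 + s) mod 5 = 3; smallest s = (3 - 3) mod 5 = 0

Answer: 0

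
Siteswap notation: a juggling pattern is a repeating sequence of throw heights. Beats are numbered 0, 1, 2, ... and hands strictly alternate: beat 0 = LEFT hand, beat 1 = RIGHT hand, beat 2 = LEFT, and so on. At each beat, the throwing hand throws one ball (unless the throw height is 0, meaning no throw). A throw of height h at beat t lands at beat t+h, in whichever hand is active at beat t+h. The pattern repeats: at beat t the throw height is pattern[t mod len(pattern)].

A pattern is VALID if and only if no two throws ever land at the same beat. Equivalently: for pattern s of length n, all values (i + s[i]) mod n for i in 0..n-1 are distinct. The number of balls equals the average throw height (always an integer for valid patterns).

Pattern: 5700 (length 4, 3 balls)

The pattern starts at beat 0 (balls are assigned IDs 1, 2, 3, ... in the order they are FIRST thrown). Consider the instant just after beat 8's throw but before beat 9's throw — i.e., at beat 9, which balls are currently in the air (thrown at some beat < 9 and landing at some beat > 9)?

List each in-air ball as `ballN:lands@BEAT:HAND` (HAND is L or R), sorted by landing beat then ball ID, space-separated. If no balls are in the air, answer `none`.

Beat 0 (L): throw ball1 h=5 -> lands@5:R; in-air after throw: [b1@5:R]
Beat 1 (R): throw ball2 h=7 -> lands@8:L; in-air after throw: [b1@5:R b2@8:L]
Beat 4 (L): throw ball3 h=5 -> lands@9:R; in-air after throw: [b1@5:R b2@8:L b3@9:R]
Beat 5 (R): throw ball1 h=7 -> lands@12:L; in-air after throw: [b2@8:L b3@9:R b1@12:L]
Beat 8 (L): throw ball2 h=5 -> lands@13:R; in-air after throw: [b3@9:R b1@12:L b2@13:R]
Beat 9 (R): throw ball3 h=7 -> lands@16:L; in-air after throw: [b1@12:L b2@13:R b3@16:L]

Answer: ball1:lands@12:L ball2:lands@13:R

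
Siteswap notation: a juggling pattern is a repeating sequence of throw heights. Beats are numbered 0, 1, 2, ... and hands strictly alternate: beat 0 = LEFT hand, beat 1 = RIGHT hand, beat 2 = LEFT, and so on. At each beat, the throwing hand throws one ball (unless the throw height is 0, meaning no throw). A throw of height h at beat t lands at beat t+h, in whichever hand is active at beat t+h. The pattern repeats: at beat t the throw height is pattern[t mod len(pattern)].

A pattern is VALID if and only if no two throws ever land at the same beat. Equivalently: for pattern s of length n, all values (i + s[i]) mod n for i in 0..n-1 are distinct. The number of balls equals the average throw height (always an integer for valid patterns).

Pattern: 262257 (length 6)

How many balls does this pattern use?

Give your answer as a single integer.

Pattern = [2, 6, 2, 2, 5, 7], length n = 6
  position 0: throw height = 2, running sum = 2
  position 1: throw height = 6, running sum = 8
  position 2: throw height = 2, running sum = 10
  position 3: throw height = 2, running sum = 12
  position 4: throw height = 5, running sum = 17
  position 5: throw height = 7, running sum = 24
Total sum = 24; balls = sum / n = 24 / 6 = 4

Answer: 4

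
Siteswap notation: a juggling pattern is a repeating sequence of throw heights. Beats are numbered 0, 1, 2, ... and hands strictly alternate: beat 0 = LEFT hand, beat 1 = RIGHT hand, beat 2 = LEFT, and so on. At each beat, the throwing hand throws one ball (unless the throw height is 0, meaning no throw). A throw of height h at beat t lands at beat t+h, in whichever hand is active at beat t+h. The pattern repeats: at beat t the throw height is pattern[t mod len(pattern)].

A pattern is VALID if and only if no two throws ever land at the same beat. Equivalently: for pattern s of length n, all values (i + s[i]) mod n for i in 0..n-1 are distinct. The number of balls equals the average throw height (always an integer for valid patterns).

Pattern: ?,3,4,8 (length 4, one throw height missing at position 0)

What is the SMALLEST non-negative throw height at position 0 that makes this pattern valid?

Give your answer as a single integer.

i=0: s[i]=? (unknown)
i=1: (1 + 3) mod 4 = 0
i=2: (2 + 4) mod 4 = 2
i=3: (3 + 8) mod 4 = 3
Known residues: [0, 2, 3]; need a permutation of 0..3, so missing residue r = 1
Need (0 + s) mod 4 = 1; smallest s = (1 - 0) mod 4 = 1

Answer: 1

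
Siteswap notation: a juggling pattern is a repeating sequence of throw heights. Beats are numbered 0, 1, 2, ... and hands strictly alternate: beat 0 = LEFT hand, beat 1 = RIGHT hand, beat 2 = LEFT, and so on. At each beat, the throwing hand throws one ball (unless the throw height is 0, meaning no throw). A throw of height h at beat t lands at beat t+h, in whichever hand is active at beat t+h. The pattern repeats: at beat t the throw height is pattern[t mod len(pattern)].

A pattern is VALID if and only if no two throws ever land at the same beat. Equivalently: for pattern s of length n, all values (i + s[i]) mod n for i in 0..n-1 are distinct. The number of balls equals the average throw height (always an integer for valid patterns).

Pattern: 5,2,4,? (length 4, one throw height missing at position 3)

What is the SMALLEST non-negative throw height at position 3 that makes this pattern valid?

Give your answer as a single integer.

i=0: (0 + 5) mod 4 = 1
i=1: (1 + 2) mod 4 = 3
i=2: (2 + 4) mod 4 = 2
i=3: s[i]=? (unknown)
Known residues: [1, 2, 3]; need a permutation of 0..3, so missing residue r = 0
Need (3 + s) mod 4 = 0; smallest s = (0 - 3) mod 4 = 1

Answer: 1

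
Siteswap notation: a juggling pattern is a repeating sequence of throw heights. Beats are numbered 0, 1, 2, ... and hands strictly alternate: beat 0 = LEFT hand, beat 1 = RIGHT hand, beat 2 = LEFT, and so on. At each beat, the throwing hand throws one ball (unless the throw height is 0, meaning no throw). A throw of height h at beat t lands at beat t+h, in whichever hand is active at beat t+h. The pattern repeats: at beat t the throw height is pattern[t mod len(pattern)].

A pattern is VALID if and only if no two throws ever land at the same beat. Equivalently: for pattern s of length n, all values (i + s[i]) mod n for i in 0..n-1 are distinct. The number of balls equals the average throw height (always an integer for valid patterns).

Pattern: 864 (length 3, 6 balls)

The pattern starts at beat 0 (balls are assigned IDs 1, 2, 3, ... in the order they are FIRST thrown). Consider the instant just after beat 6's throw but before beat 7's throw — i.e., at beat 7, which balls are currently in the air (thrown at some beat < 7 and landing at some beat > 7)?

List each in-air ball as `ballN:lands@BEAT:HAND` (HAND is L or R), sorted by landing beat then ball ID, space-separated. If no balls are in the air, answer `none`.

Beat 0 (L): throw ball1 h=8 -> lands@8:L; in-air after throw: [b1@8:L]
Beat 1 (R): throw ball2 h=6 -> lands@7:R; in-air after throw: [b2@7:R b1@8:L]
Beat 2 (L): throw ball3 h=4 -> lands@6:L; in-air after throw: [b3@6:L b2@7:R b1@8:L]
Beat 3 (R): throw ball4 h=8 -> lands@11:R; in-air after throw: [b3@6:L b2@7:R b1@8:L b4@11:R]
Beat 4 (L): throw ball5 h=6 -> lands@10:L; in-air after throw: [b3@6:L b2@7:R b1@8:L b5@10:L b4@11:R]
Beat 5 (R): throw ball6 h=4 -> lands@9:R; in-air after throw: [b3@6:L b2@7:R b1@8:L b6@9:R b5@10:L b4@11:R]
Beat 6 (L): throw ball3 h=8 -> lands@14:L; in-air after throw: [b2@7:R b1@8:L b6@9:R b5@10:L b4@11:R b3@14:L]
Beat 7 (R): throw ball2 h=6 -> lands@13:R; in-air after throw: [b1@8:L b6@9:R b5@10:L b4@11:R b2@13:R b3@14:L]

Answer: ball1:lands@8:L ball6:lands@9:R ball5:lands@10:L ball4:lands@11:R ball3:lands@14:L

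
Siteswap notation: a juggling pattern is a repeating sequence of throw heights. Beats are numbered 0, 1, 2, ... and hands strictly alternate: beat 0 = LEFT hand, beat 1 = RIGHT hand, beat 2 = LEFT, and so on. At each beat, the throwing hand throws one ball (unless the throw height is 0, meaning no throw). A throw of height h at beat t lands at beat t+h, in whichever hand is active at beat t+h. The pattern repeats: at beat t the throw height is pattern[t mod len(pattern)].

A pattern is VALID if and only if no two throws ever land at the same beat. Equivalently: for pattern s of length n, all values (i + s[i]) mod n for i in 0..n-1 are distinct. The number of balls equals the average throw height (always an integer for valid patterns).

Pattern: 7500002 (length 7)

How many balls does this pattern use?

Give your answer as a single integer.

Pattern = [7, 5, 0, 0, 0, 0, 2], length n = 7
  position 0: throw height = 7, running sum = 7
  position 1: throw height = 5, running sum = 12
  position 2: throw height = 0, running sum = 12
  position 3: throw height = 0, running sum = 12
  position 4: throw height = 0, running sum = 12
  position 5: throw height = 0, running sum = 12
  position 6: throw height = 2, running sum = 14
Total sum = 14; balls = sum / n = 14 / 7 = 2

Answer: 2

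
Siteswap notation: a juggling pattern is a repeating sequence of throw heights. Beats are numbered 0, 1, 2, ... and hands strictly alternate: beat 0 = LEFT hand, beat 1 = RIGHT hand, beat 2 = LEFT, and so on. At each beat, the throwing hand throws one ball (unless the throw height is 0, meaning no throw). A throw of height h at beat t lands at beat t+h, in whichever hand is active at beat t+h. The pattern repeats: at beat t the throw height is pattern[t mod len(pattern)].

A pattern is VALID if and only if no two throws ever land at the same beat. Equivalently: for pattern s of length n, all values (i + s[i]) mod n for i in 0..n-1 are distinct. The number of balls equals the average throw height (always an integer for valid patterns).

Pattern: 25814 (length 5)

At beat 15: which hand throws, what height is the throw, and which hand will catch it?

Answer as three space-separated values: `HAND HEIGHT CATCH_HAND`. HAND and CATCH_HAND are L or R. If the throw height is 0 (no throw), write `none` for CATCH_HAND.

Answer: R 2 R

Derivation:
Beat 15: 15 mod 2 = 1, so hand = R
Throw height = pattern[15 mod 5] = pattern[0] = 2
Lands at beat 15+2=17, 17 mod 2 = 1, so catch hand = R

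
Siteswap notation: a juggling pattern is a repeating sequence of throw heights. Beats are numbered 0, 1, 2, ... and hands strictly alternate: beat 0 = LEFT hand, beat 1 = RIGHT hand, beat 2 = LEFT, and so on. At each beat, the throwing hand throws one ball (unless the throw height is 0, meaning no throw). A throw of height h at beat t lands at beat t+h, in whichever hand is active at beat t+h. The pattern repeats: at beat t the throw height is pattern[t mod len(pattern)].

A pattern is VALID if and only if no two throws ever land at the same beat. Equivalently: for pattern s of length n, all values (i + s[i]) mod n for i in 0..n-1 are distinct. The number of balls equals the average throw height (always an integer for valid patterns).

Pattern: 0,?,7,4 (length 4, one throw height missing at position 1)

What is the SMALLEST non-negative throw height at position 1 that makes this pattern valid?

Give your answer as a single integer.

i=0: (0 + 0) mod 4 = 0
i=1: s[i]=? (unknown)
i=2: (2 + 7) mod 4 = 1
i=3: (3 + 4) mod 4 = 3
Known residues: [0, 1, 3]; need a permutation of 0..3, so missing residue r = 2
Need (1 + s) mod 4 = 2; smallest s = (2 - 1) mod 4 = 1

Answer: 1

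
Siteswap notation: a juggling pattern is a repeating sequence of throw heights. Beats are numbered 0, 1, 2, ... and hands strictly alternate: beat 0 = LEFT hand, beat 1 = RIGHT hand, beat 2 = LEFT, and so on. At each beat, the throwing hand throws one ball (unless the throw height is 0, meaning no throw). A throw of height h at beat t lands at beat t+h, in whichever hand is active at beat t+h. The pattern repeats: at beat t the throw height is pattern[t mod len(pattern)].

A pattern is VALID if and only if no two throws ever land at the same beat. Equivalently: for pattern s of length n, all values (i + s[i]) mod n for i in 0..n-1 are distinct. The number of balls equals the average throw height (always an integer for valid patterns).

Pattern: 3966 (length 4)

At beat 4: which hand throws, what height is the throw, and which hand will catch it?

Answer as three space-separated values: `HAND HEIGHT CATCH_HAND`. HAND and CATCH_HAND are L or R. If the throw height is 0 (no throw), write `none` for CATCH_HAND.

Beat 4: 4 mod 2 = 0, so hand = L
Throw height = pattern[4 mod 4] = pattern[0] = 3
Lands at beat 4+3=7, 7 mod 2 = 1, so catch hand = R

Answer: L 3 R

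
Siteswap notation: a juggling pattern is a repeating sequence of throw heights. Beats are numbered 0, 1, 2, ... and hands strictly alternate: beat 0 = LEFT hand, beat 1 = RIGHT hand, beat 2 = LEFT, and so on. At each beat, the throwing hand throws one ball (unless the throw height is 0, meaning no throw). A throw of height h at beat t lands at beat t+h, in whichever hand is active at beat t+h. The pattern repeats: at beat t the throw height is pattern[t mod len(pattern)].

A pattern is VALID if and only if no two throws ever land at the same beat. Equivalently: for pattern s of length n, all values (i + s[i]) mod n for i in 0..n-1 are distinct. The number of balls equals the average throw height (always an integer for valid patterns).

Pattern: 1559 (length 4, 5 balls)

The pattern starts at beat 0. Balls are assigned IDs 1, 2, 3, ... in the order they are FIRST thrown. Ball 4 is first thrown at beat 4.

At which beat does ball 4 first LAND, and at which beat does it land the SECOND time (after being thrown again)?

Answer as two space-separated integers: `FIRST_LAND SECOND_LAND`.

Beat 0 (L): throw ball1 h=1 -> lands@1:R; in-air after throw: [b1@1:R]
Beat 1 (R): throw ball1 h=5 -> lands@6:L; in-air after throw: [b1@6:L]
Beat 2 (L): throw ball2 h=5 -> lands@7:R; in-air after throw: [b1@6:L b2@7:R]
Beat 3 (R): throw ball3 h=9 -> lands@12:L; in-air after throw: [b1@6:L b2@7:R b3@12:L]
Beat 4 (L): throw ball4 h=1 -> lands@5:R; in-air after throw: [b4@5:R b1@6:L b2@7:R b3@12:L]
Beat 5 (R): throw ball4 h=5 -> lands@10:L; in-air after throw: [b1@6:L b2@7:R b4@10:L b3@12:L]
Beat 6 (L): throw ball1 h=5 -> lands@11:R; in-air after throw: [b2@7:R b4@10:L b1@11:R b3@12:L]
Beat 7 (R): throw ball2 h=9 -> lands@16:L; in-air after throw: [b4@10:L b1@11:R b3@12:L b2@16:L]
Beat 8 (L): throw ball5 h=1 -> lands@9:R; in-air after throw: [b5@9:R b4@10:L b1@11:R b3@12:L b2@16:L]
Beat 9 (R): throw ball5 h=5 -> lands@14:L; in-air after throw: [b4@10:L b1@11:R b3@12:L b5@14:L b2@16:L]
Beat 10 (L): throw ball4 h=5 -> lands@15:R; in-air after throw: [b1@11:R b3@12:L b5@14:L b4@15:R b2@16:L]
Ball 4: thrown@4 h=1 -> first land @5; rethrown@5 h=5 -> second land @10

Answer: 5 10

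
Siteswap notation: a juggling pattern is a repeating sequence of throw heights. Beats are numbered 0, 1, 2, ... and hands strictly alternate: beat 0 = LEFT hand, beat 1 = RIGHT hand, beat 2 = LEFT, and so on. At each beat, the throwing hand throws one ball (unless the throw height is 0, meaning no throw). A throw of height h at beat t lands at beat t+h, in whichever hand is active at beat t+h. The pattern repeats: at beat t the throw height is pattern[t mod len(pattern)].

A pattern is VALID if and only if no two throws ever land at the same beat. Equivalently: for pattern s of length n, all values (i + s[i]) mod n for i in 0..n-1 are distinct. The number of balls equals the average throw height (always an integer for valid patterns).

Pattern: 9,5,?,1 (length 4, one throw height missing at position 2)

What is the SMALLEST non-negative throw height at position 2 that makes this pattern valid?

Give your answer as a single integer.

Answer: 1

Derivation:
i=0: (0 + 9) mod 4 = 1
i=1: (1 + 5) mod 4 = 2
i=2: s[i]=? (unknown)
i=3: (3 + 1) mod 4 = 0
Known residues: [0, 1, 2]; need a permutation of 0..3, so missing residue r = 3
Need (2 + s) mod 4 = 3; smallest s = (3 - 2) mod 4 = 1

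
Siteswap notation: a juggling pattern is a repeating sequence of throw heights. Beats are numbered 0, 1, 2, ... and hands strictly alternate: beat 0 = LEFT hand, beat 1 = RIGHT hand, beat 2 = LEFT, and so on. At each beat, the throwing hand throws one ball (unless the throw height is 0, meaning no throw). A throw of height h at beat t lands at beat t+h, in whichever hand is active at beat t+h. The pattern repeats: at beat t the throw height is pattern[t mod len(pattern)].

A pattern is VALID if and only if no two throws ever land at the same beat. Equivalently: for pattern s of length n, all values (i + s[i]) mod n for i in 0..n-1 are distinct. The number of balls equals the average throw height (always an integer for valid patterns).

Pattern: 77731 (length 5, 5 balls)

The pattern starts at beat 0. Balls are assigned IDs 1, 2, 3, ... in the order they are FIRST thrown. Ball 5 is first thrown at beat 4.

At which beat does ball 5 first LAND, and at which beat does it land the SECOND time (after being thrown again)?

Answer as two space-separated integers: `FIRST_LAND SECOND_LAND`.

Answer: 5 12

Derivation:
Beat 0 (L): throw ball1 h=7 -> lands@7:R; in-air after throw: [b1@7:R]
Beat 1 (R): throw ball2 h=7 -> lands@8:L; in-air after throw: [b1@7:R b2@8:L]
Beat 2 (L): throw ball3 h=7 -> lands@9:R; in-air after throw: [b1@7:R b2@8:L b3@9:R]
Beat 3 (R): throw ball4 h=3 -> lands@6:L; in-air after throw: [b4@6:L b1@7:R b2@8:L b3@9:R]
Beat 4 (L): throw ball5 h=1 -> lands@5:R; in-air after throw: [b5@5:R b4@6:L b1@7:R b2@8:L b3@9:R]
Beat 5 (R): throw ball5 h=7 -> lands@12:L; in-air after throw: [b4@6:L b1@7:R b2@8:L b3@9:R b5@12:L]
Beat 6 (L): throw ball4 h=7 -> lands@13:R; in-air after throw: [b1@7:R b2@8:L b3@9:R b5@12:L b4@13:R]
Beat 7 (R): throw ball1 h=7 -> lands@14:L; in-air after throw: [b2@8:L b3@9:R b5@12:L b4@13:R b1@14:L]
Beat 8 (L): throw ball2 h=3 -> lands@11:R; in-air after throw: [b3@9:R b2@11:R b5@12:L b4@13:R b1@14:L]
Beat 9 (R): throw ball3 h=1 -> lands@10:L; in-air after throw: [b3@10:L b2@11:R b5@12:L b4@13:R b1@14:L]
Beat 10 (L): throw ball3 h=7 -> lands@17:R; in-air after throw: [b2@11:R b5@12:L b4@13:R b1@14:L b3@17:R]
Beat 11 (R): throw ball2 h=7 -> lands@18:L; in-air after throw: [b5@12:L b4@13:R b1@14:L b3@17:R b2@18:L]
Beat 12 (L): throw ball5 h=7 -> lands@19:R; in-air after throw: [b4@13:R b1@14:L b3@17:R b2@18:L b5@19:R]
Ball 5: thrown@4 h=1 -> first land @5; rethrown@5 h=7 -> second land @12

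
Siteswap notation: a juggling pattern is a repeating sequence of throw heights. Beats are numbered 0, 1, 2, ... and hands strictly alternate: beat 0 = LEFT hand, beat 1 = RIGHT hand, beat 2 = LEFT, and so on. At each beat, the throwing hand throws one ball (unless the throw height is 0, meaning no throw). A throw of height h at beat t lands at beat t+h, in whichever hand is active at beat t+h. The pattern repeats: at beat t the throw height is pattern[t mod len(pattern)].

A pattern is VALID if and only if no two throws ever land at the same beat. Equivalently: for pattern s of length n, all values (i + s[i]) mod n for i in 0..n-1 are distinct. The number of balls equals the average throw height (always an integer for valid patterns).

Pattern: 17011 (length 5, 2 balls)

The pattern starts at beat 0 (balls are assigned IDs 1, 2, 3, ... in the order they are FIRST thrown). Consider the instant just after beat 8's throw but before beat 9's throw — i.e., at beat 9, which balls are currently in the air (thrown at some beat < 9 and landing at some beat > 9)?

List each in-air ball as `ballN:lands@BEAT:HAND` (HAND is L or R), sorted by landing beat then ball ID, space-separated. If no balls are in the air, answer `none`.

Beat 0 (L): throw ball1 h=1 -> lands@1:R; in-air after throw: [b1@1:R]
Beat 1 (R): throw ball1 h=7 -> lands@8:L; in-air after throw: [b1@8:L]
Beat 3 (R): throw ball2 h=1 -> lands@4:L; in-air after throw: [b2@4:L b1@8:L]
Beat 4 (L): throw ball2 h=1 -> lands@5:R; in-air after throw: [b2@5:R b1@8:L]
Beat 5 (R): throw ball2 h=1 -> lands@6:L; in-air after throw: [b2@6:L b1@8:L]
Beat 6 (L): throw ball2 h=7 -> lands@13:R; in-air after throw: [b1@8:L b2@13:R]
Beat 8 (L): throw ball1 h=1 -> lands@9:R; in-air after throw: [b1@9:R b2@13:R]
Beat 9 (R): throw ball1 h=1 -> lands@10:L; in-air after throw: [b1@10:L b2@13:R]

Answer: ball2:lands@13:R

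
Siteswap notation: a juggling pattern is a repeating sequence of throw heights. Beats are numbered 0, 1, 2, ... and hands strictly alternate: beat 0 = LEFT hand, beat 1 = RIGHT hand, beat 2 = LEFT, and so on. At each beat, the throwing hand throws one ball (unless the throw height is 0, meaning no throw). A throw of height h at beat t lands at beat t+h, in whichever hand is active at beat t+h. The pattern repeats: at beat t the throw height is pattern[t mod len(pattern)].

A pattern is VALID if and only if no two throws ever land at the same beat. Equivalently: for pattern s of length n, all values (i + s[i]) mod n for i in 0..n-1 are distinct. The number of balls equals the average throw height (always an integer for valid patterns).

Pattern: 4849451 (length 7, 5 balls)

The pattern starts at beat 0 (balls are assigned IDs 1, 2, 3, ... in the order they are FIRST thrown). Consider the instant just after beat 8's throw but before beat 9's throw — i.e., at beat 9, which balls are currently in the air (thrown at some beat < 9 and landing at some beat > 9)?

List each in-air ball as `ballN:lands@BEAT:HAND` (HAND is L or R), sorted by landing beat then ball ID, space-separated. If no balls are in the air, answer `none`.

Answer: ball5:lands@10:L ball3:lands@11:R ball4:lands@12:L ball1:lands@16:L

Derivation:
Beat 0 (L): throw ball1 h=4 -> lands@4:L; in-air after throw: [b1@4:L]
Beat 1 (R): throw ball2 h=8 -> lands@9:R; in-air after throw: [b1@4:L b2@9:R]
Beat 2 (L): throw ball3 h=4 -> lands@6:L; in-air after throw: [b1@4:L b3@6:L b2@9:R]
Beat 3 (R): throw ball4 h=9 -> lands@12:L; in-air after throw: [b1@4:L b3@6:L b2@9:R b4@12:L]
Beat 4 (L): throw ball1 h=4 -> lands@8:L; in-air after throw: [b3@6:L b1@8:L b2@9:R b4@12:L]
Beat 5 (R): throw ball5 h=5 -> lands@10:L; in-air after throw: [b3@6:L b1@8:L b2@9:R b5@10:L b4@12:L]
Beat 6 (L): throw ball3 h=1 -> lands@7:R; in-air after throw: [b3@7:R b1@8:L b2@9:R b5@10:L b4@12:L]
Beat 7 (R): throw ball3 h=4 -> lands@11:R; in-air after throw: [b1@8:L b2@9:R b5@10:L b3@11:R b4@12:L]
Beat 8 (L): throw ball1 h=8 -> lands@16:L; in-air after throw: [b2@9:R b5@10:L b3@11:R b4@12:L b1@16:L]
Beat 9 (R): throw ball2 h=4 -> lands@13:R; in-air after throw: [b5@10:L b3@11:R b4@12:L b2@13:R b1@16:L]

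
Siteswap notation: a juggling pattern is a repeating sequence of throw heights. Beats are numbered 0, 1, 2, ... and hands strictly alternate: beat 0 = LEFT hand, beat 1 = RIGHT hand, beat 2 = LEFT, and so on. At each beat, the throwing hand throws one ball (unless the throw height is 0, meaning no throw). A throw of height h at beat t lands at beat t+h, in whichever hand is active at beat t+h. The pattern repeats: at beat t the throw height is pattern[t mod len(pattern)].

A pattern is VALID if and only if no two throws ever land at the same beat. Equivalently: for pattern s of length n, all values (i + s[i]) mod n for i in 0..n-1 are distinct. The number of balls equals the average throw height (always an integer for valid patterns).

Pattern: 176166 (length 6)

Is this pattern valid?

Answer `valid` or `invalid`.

i=0: (i + s[i]) mod n = (0 + 1) mod 6 = 1
i=1: (i + s[i]) mod n = (1 + 7) mod 6 = 2
i=2: (i + s[i]) mod n = (2 + 6) mod 6 = 2
i=3: (i + s[i]) mod n = (3 + 1) mod 6 = 4
i=4: (i + s[i]) mod n = (4 + 6) mod 6 = 4
i=5: (i + s[i]) mod n = (5 + 6) mod 6 = 5
Residues: [1, 2, 2, 4, 4, 5], distinct: False

Answer: invalid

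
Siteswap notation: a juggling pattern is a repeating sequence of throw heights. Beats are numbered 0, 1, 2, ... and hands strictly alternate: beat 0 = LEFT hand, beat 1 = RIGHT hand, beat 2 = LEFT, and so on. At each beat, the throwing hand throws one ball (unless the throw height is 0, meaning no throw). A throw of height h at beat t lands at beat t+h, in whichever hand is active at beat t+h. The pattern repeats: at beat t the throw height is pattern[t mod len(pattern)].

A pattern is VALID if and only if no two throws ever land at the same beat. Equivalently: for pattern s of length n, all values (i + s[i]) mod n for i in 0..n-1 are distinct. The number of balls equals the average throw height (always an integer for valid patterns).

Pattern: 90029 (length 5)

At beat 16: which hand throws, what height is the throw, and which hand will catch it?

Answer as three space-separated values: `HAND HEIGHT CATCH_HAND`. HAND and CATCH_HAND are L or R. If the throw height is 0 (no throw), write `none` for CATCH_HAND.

Beat 16: 16 mod 2 = 0, so hand = L
Throw height = pattern[16 mod 5] = pattern[1] = 0

Answer: L 0 none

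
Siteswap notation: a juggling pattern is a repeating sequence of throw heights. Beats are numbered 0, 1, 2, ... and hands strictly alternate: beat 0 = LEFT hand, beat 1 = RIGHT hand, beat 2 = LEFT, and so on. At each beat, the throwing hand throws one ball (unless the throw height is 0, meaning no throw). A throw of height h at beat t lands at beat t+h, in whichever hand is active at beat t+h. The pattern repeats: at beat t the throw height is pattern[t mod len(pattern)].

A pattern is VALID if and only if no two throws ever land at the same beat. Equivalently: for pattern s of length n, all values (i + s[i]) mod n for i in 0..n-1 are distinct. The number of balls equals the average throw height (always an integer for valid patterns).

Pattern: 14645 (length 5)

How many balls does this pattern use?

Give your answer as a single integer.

Answer: 4

Derivation:
Pattern = [1, 4, 6, 4, 5], length n = 5
  position 0: throw height = 1, running sum = 1
  position 1: throw height = 4, running sum = 5
  position 2: throw height = 6, running sum = 11
  position 3: throw height = 4, running sum = 15
  position 4: throw height = 5, running sum = 20
Total sum = 20; balls = sum / n = 20 / 5 = 4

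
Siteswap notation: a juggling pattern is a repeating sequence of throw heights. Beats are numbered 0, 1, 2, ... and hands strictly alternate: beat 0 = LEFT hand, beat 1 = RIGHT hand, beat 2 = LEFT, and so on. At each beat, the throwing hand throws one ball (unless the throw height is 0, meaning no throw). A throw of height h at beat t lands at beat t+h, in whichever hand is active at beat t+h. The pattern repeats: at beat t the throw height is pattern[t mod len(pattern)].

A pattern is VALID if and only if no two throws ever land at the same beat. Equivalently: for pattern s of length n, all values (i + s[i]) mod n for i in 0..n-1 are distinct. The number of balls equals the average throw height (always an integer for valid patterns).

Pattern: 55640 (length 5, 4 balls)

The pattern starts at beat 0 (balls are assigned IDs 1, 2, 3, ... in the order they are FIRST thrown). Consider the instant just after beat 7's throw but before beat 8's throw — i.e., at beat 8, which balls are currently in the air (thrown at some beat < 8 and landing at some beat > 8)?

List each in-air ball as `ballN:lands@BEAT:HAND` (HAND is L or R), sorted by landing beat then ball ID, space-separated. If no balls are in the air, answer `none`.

Beat 0 (L): throw ball1 h=5 -> lands@5:R; in-air after throw: [b1@5:R]
Beat 1 (R): throw ball2 h=5 -> lands@6:L; in-air after throw: [b1@5:R b2@6:L]
Beat 2 (L): throw ball3 h=6 -> lands@8:L; in-air after throw: [b1@5:R b2@6:L b3@8:L]
Beat 3 (R): throw ball4 h=4 -> lands@7:R; in-air after throw: [b1@5:R b2@6:L b4@7:R b3@8:L]
Beat 5 (R): throw ball1 h=5 -> lands@10:L; in-air after throw: [b2@6:L b4@7:R b3@8:L b1@10:L]
Beat 6 (L): throw ball2 h=5 -> lands@11:R; in-air after throw: [b4@7:R b3@8:L b1@10:L b2@11:R]
Beat 7 (R): throw ball4 h=6 -> lands@13:R; in-air after throw: [b3@8:L b1@10:L b2@11:R b4@13:R]
Beat 8 (L): throw ball3 h=4 -> lands@12:L; in-air after throw: [b1@10:L b2@11:R b3@12:L b4@13:R]

Answer: ball1:lands@10:L ball2:lands@11:R ball4:lands@13:R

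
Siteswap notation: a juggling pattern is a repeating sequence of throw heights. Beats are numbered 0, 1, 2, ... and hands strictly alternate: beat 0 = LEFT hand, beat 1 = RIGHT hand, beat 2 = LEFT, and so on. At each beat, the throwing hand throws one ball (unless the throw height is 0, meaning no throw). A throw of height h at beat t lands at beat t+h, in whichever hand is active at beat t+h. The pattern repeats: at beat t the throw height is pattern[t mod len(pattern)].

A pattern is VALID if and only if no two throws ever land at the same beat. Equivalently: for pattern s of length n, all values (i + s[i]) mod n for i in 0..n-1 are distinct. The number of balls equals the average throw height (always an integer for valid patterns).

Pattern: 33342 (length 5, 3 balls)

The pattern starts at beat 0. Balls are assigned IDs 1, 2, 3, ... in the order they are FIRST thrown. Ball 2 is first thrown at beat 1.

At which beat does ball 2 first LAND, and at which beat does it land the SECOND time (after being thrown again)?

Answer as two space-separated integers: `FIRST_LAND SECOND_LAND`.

Beat 0 (L): throw ball1 h=3 -> lands@3:R; in-air after throw: [b1@3:R]
Beat 1 (R): throw ball2 h=3 -> lands@4:L; in-air after throw: [b1@3:R b2@4:L]
Beat 2 (L): throw ball3 h=3 -> lands@5:R; in-air after throw: [b1@3:R b2@4:L b3@5:R]
Beat 3 (R): throw ball1 h=4 -> lands@7:R; in-air after throw: [b2@4:L b3@5:R b1@7:R]
Beat 4 (L): throw ball2 h=2 -> lands@6:L; in-air after throw: [b3@5:R b2@6:L b1@7:R]
Beat 5 (R): throw ball3 h=3 -> lands@8:L; in-air after throw: [b2@6:L b1@7:R b3@8:L]
Beat 6 (L): throw ball2 h=3 -> lands@9:R; in-air after throw: [b1@7:R b3@8:L b2@9:R]
Ball 2: thrown@1 h=3 -> first land @4; rethrown@4 h=2 -> second land @6

Answer: 4 6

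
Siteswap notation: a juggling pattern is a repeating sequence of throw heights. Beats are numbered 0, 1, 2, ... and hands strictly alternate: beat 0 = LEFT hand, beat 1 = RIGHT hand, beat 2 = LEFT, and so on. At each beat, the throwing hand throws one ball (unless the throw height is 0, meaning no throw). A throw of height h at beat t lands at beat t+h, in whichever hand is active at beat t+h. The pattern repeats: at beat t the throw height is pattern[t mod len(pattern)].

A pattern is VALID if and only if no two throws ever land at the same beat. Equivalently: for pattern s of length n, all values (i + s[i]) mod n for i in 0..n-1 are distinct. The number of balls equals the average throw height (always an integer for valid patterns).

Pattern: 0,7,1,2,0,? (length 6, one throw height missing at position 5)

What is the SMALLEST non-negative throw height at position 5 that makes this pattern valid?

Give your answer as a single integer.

Answer: 2

Derivation:
i=0: (0 + 0) mod 6 = 0
i=1: (1 + 7) mod 6 = 2
i=2: (2 + 1) mod 6 = 3
i=3: (3 + 2) mod 6 = 5
i=4: (4 + 0) mod 6 = 4
i=5: s[i]=? (unknown)
Known residues: [0, 2, 3, 4, 5]; need a permutation of 0..5, so missing residue r = 1
Need (5 + s) mod 6 = 1; smallest s = (1 - 5) mod 6 = 2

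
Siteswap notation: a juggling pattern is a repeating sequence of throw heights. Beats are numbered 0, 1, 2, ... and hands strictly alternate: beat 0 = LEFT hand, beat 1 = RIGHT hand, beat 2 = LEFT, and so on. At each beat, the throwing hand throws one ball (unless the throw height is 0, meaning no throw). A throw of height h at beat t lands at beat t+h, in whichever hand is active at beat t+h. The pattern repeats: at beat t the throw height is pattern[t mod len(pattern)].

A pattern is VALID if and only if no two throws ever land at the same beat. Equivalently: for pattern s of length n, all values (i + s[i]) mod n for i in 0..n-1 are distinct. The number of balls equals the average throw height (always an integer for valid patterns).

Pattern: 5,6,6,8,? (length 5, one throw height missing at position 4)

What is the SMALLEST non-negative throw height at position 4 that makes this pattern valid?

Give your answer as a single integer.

Answer: 0

Derivation:
i=0: (0 + 5) mod 5 = 0
i=1: (1 + 6) mod 5 = 2
i=2: (2 + 6) mod 5 = 3
i=3: (3 + 8) mod 5 = 1
i=4: s[i]=? (unknown)
Known residues: [0, 1, 2, 3]; need a permutation of 0..4, so missing residue r = 4
Need (4 + s) mod 5 = 4; smallest s = (4 - 4) mod 5 = 0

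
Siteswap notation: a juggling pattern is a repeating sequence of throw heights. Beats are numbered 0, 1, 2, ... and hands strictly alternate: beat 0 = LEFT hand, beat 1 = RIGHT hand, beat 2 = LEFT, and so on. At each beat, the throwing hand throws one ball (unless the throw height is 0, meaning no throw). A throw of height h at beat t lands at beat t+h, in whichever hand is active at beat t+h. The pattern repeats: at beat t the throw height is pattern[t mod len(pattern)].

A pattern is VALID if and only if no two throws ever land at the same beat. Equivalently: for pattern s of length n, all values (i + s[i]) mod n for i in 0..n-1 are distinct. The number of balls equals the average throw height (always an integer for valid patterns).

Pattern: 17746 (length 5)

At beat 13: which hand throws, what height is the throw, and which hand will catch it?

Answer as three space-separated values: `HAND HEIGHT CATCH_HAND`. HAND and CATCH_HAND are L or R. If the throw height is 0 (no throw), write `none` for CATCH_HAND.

Answer: R 4 R

Derivation:
Beat 13: 13 mod 2 = 1, so hand = R
Throw height = pattern[13 mod 5] = pattern[3] = 4
Lands at beat 13+4=17, 17 mod 2 = 1, so catch hand = R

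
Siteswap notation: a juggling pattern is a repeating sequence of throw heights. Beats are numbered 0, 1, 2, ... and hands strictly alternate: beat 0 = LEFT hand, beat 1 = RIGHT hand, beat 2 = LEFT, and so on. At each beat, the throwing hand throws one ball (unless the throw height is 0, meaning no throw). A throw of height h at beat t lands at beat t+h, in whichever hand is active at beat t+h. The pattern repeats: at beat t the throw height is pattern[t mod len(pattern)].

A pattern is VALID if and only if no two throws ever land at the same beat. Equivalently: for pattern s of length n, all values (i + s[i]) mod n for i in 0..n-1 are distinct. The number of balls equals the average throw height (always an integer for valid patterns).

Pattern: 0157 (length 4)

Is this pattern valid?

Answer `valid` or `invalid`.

Answer: invalid

Derivation:
i=0: (i + s[i]) mod n = (0 + 0) mod 4 = 0
i=1: (i + s[i]) mod n = (1 + 1) mod 4 = 2
i=2: (i + s[i]) mod n = (2 + 5) mod 4 = 3
i=3: (i + s[i]) mod n = (3 + 7) mod 4 = 2
Residues: [0, 2, 3, 2], distinct: False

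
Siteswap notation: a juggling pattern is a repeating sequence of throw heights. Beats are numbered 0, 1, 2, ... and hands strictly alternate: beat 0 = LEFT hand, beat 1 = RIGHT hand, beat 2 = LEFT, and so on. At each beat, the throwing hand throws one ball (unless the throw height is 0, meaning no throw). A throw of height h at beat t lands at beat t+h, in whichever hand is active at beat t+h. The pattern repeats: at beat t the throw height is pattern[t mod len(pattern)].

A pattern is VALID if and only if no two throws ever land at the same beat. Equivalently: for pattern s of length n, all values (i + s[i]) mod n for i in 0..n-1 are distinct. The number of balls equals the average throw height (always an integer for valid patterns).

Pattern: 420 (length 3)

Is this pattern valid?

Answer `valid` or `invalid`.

Answer: valid

Derivation:
i=0: (i + s[i]) mod n = (0 + 4) mod 3 = 1
i=1: (i + s[i]) mod n = (1 + 2) mod 3 = 0
i=2: (i + s[i]) mod n = (2 + 0) mod 3 = 2
Residues: [1, 0, 2], distinct: True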